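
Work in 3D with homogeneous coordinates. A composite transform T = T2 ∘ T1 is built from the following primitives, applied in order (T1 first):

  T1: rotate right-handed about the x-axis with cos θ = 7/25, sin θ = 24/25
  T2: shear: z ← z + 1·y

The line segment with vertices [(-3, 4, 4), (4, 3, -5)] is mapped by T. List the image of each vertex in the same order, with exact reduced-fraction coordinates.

image vertices: (-3, -68/25, 56/25), (4, 141/25, 178/25)

T1 rotate right-handed about the x-axis with cos θ = 7/25, sin θ = 24/25: (-3, 4, 4) → (-3, -68/25, 124/25); (4, 3, -5) → (4, 141/25, 37/25)
T2 shear: z ← z + 1·y: (-3, -68/25, 124/25) → (-3, -68/25, 56/25); (4, 141/25, 37/25) → (4, 141/25, 178/25)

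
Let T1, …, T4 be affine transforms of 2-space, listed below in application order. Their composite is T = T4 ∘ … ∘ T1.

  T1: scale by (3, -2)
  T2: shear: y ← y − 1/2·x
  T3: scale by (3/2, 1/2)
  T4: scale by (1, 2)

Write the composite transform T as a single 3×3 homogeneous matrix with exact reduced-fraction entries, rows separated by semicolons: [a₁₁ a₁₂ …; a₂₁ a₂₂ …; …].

T = [9/2 0 0; -3/2 -2 0; 0 0 1]

T1 = [3 0 0; 0 -2 0; 0 0 1]
T2·T1 = [3 0 0; -3/2 -2 0; 0 0 1]
T3·…·T1 = [9/2 0 0; -3/4 -1 0; 0 0 1]
T4·…·T1 = [9/2 0 0; -3/2 -2 0; 0 0 1]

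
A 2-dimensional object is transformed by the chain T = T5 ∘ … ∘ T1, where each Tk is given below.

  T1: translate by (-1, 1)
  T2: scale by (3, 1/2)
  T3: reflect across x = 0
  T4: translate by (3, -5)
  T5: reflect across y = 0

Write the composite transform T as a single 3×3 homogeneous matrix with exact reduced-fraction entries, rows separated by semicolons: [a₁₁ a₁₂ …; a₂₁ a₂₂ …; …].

T1 = [1 0 -1; 0 1 1; 0 0 1]
T2·T1 = [3 0 -3; 0 1/2 1/2; 0 0 1]
T3·…·T1 = [-3 0 3; 0 1/2 1/2; 0 0 1]
T4·…·T1 = [-3 0 6; 0 1/2 -9/2; 0 0 1]
T5·…·T1 = [-3 0 6; 0 -1/2 9/2; 0 0 1]

T = [-3 0 6; 0 -1/2 9/2; 0 0 1]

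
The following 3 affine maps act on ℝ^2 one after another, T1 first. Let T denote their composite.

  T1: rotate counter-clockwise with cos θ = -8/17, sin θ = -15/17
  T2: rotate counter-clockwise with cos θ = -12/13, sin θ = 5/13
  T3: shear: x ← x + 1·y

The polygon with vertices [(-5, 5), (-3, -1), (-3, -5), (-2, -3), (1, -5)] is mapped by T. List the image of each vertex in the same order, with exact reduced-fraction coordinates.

image vertices: (-1400/221, 155/221), (-964/221, -591/221), (-64/13, -75/13), (-55/17, -61/17), (12/17, -55/17)

T1 rotate counter-clockwise with cos θ = -8/17, sin θ = -15/17: (-5, 5) → (115/17, 35/17); (-3, -1) → (9/17, 53/17); (-3, -5) → (-3, 5); (-2, -3) → (-29/17, 54/17); (1, -5) → (-83/17, 25/17)
T2 rotate counter-clockwise with cos θ = -12/13, sin θ = 5/13: (115/17, 35/17) → (-1555/221, 155/221); (9/17, 53/17) → (-373/221, -591/221); (-3, 5) → (11/13, -75/13); (-29/17, 54/17) → (6/17, -61/17); (-83/17, 25/17) → (67/17, -55/17)
T3 shear: x ← x + 1·y: (-1555/221, 155/221) → (-1400/221, 155/221); (-373/221, -591/221) → (-964/221, -591/221); (11/13, -75/13) → (-64/13, -75/13); (6/17, -61/17) → (-55/17, -61/17); (67/17, -55/17) → (12/17, -55/17)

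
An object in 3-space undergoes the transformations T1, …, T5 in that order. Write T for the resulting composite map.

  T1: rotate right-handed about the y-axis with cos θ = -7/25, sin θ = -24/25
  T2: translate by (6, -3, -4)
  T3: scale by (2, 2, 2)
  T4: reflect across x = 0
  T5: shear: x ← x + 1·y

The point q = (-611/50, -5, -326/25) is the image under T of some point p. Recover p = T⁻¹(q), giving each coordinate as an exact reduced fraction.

T1 = [-7/25 0 -24/25 0; 0 1 0 0; 24/25 0 -7/25 0; 0 0 0 1]
T2·T1 = [-7/25 0 -24/25 6; 0 1 0 -3; 24/25 0 -7/25 -4; 0 0 0 1]
T3·…·T1 = [-14/25 0 -48/25 12; 0 2 0 -6; 48/25 0 -14/25 -8; 0 0 0 1]
T4·…·T1 = [14/25 0 48/25 -12; 0 2 0 -6; 48/25 0 -14/25 -8; 0 0 0 1]
T5·…·T1 = [14/25 2 48/25 -18; 0 2 0 -6; 48/25 0 -14/25 -8; 0 0 0 1]
det M = -8; M⁻¹ = [7/50 -7/50 12/25 138/25; 0 1/2 0 3; 12/25 -12/25 -7/50 116/25; 0 0 0 1]
M⁻¹ · (-611/50, -5, -326/25)ᵀ = (-7/4, 1/2, 3)ᵀ

p = (-7/4, 1/2, 3)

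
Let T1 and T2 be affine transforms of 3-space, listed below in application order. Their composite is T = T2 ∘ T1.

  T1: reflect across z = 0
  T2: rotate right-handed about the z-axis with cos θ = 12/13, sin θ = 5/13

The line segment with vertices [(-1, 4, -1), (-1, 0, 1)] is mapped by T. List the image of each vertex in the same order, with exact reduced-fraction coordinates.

T1 reflect across z = 0: (-1, 4, -1) → (-1, 4, 1); (-1, 0, 1) → (-1, 0, -1)
T2 rotate right-handed about the z-axis with cos θ = 12/13, sin θ = 5/13: (-1, 4, 1) → (-32/13, 43/13, 1); (-1, 0, -1) → (-12/13, -5/13, -1)

image vertices: (-32/13, 43/13, 1), (-12/13, -5/13, -1)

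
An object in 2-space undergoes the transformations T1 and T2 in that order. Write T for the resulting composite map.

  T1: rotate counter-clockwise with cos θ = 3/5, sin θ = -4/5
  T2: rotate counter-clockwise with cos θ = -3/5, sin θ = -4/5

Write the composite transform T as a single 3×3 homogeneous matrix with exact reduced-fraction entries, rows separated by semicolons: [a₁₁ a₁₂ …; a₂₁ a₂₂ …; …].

T = [-1 0 0; 0 -1 0; 0 0 1]

T1 = [3/5 4/5 0; -4/5 3/5 0; 0 0 1]
T2·T1 = [-1 0 0; 0 -1 0; 0 0 1]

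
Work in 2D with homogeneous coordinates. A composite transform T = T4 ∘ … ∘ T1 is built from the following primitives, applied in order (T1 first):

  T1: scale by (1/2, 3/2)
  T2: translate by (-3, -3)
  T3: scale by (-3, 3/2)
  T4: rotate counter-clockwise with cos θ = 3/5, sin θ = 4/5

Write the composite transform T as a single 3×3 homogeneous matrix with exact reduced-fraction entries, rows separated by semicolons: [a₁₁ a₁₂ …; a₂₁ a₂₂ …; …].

T = [-9/10 -9/5 9; -6/5 27/20 9/2; 0 0 1]

T1 = [1/2 0 0; 0 3/2 0; 0 0 1]
T2·T1 = [1/2 0 -3; 0 3/2 -3; 0 0 1]
T3·…·T1 = [-3/2 0 9; 0 9/4 -9/2; 0 0 1]
T4·…·T1 = [-9/10 -9/5 9; -6/5 27/20 9/2; 0 0 1]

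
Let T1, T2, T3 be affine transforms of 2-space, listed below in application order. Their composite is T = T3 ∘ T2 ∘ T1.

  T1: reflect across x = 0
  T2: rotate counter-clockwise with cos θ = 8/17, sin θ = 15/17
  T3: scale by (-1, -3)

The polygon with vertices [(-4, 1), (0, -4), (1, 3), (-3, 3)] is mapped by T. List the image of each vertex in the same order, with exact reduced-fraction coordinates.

image vertices: (-1, -12), (-60/17, 96/17), (53/17, -27/17), (21/17, -207/17)

T1 reflect across x = 0: (-4, 1) → (4, 1); (0, -4) → (0, -4); (1, 3) → (-1, 3); (-3, 3) → (3, 3)
T2 rotate counter-clockwise with cos θ = 8/17, sin θ = 15/17: (4, 1) → (1, 4); (0, -4) → (60/17, -32/17); (-1, 3) → (-53/17, 9/17); (3, 3) → (-21/17, 69/17)
T3 scale by (-1, -3): (1, 4) → (-1, -12); (60/17, -32/17) → (-60/17, 96/17); (-53/17, 9/17) → (53/17, -27/17); (-21/17, 69/17) → (21/17, -207/17)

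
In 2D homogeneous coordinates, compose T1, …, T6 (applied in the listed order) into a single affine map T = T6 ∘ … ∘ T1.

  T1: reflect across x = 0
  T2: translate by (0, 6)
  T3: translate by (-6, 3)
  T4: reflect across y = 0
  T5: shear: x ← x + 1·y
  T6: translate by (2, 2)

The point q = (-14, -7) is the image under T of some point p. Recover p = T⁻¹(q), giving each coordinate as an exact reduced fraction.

T1 = [-1 0 0; 0 1 0; 0 0 1]
T2·T1 = [-1 0 0; 0 1 6; 0 0 1]
T3·…·T1 = [-1 0 -6; 0 1 9; 0 0 1]
T4·…·T1 = [-1 0 -6; 0 -1 -9; 0 0 1]
T5·…·T1 = [-1 -1 -15; 0 -1 -9; 0 0 1]
T6·…·T1 = [-1 -1 -13; 0 -1 -7; 0 0 1]
det M = 1; M⁻¹ = [-1 1 -6; 0 -1 -7; 0 0 1]
M⁻¹ · (-14, -7)ᵀ = (1, 0)ᵀ

p = (1, 0)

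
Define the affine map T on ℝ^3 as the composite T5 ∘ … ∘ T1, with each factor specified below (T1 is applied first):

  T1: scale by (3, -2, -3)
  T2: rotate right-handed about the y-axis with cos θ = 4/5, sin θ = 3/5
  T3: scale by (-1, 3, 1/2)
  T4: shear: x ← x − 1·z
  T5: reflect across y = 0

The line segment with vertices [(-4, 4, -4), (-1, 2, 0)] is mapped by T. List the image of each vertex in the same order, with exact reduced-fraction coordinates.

T1 scale by (3, -2, -3): (-4, 4, -4) → (-12, -8, 12); (-1, 2, 0) → (-3, -4, 0)
T2 rotate right-handed about the y-axis with cos θ = 4/5, sin θ = 3/5: (-12, -8, 12) → (-12/5, -8, 84/5); (-3, -4, 0) → (-12/5, -4, 9/5)
T3 scale by (-1, 3, 1/2): (-12/5, -8, 84/5) → (12/5, -24, 42/5); (-12/5, -4, 9/5) → (12/5, -12, 9/10)
T4 shear: x ← x − 1·z: (12/5, -24, 42/5) → (-6, -24, 42/5); (12/5, -12, 9/10) → (3/2, -12, 9/10)
T5 reflect across y = 0: (-6, -24, 42/5) → (-6, 24, 42/5); (3/2, -12, 9/10) → (3/2, 12, 9/10)

image vertices: (-6, 24, 42/5), (3/2, 12, 9/10)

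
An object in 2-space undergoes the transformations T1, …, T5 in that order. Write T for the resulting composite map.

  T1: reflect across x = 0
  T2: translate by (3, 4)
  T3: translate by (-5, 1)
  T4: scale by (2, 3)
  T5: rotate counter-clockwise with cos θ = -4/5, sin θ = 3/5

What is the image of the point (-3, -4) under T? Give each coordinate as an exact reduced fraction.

T(p) = (-17/5, -6/5)

T1 reflect across x = 0: (-3, -4) → (3, -4)
T2 translate by (3, 4): (3, -4) → (6, 0)
T3 translate by (-5, 1): (6, 0) → (1, 1)
T4 scale by (2, 3): (1, 1) → (2, 3)
T5 rotate counter-clockwise with cos θ = -4/5, sin θ = 3/5: (2, 3) → (-17/5, -6/5)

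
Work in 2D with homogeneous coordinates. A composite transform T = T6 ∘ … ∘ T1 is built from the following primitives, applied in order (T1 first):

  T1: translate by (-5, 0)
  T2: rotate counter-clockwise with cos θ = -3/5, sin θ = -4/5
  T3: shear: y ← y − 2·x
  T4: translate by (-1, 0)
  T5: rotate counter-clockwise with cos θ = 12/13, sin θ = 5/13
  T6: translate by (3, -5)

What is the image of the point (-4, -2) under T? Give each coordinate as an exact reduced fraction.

T1 translate by (-5, 0): (-4, -2) → (-9, -2)
T2 rotate counter-clockwise with cos θ = -3/5, sin θ = -4/5: (-9, -2) → (19/5, 42/5)
T3 shear: y ← y − 2·x: (19/5, 42/5) → (19/5, 4/5)
T4 translate by (-1, 0): (19/5, 4/5) → (14/5, 4/5)
T5 rotate counter-clockwise with cos θ = 12/13, sin θ = 5/13: (14/5, 4/5) → (148/65, 118/65)
T6 translate by (3, -5): (148/65, 118/65) → (343/65, -207/65)

T(p) = (343/65, -207/65)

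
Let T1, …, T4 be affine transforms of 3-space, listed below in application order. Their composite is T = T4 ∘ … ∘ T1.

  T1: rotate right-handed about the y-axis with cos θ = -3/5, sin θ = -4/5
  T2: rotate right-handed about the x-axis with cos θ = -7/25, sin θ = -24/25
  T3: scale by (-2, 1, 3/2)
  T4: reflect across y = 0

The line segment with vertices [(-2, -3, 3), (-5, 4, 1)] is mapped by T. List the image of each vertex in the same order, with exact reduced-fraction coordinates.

image vertices: (12/5, 303/125, 1437/250), (-22/5, 692/125, -957/250)

T1 rotate right-handed about the y-axis with cos θ = -3/5, sin θ = -4/5: (-2, -3, 3) → (-6/5, -3, -17/5); (-5, 4, 1) → (11/5, 4, -23/5)
T2 rotate right-handed about the x-axis with cos θ = -7/25, sin θ = -24/25: (-6/5, -3, -17/5) → (-6/5, -303/125, 479/125); (11/5, 4, -23/5) → (11/5, -692/125, -319/125)
T3 scale by (-2, 1, 3/2): (-6/5, -303/125, 479/125) → (12/5, -303/125, 1437/250); (11/5, -692/125, -319/125) → (-22/5, -692/125, -957/250)
T4 reflect across y = 0: (12/5, -303/125, 1437/250) → (12/5, 303/125, 1437/250); (-22/5, -692/125, -957/250) → (-22/5, 692/125, -957/250)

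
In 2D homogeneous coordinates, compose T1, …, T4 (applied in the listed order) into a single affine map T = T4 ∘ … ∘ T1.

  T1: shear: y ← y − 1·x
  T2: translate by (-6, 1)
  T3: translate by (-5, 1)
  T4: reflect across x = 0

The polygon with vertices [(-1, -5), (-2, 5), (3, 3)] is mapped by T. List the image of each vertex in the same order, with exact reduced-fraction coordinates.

image vertices: (12, -2), (13, 9), (8, 2)

T1 shear: y ← y − 1·x: (-1, -5) → (-1, -4); (-2, 5) → (-2, 7); (3, 3) → (3, 0)
T2 translate by (-6, 1): (-1, -4) → (-7, -3); (-2, 7) → (-8, 8); (3, 0) → (-3, 1)
T3 translate by (-5, 1): (-7, -3) → (-12, -2); (-8, 8) → (-13, 9); (-3, 1) → (-8, 2)
T4 reflect across x = 0: (-12, -2) → (12, -2); (-13, 9) → (13, 9); (-8, 2) → (8, 2)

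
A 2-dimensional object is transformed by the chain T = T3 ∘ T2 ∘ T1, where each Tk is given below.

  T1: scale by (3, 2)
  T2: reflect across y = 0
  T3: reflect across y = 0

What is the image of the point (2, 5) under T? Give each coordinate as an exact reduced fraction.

T(p) = (6, 10)

T1 scale by (3, 2): (2, 5) → (6, 10)
T2 reflect across y = 0: (6, 10) → (6, -10)
T3 reflect across y = 0: (6, -10) → (6, 10)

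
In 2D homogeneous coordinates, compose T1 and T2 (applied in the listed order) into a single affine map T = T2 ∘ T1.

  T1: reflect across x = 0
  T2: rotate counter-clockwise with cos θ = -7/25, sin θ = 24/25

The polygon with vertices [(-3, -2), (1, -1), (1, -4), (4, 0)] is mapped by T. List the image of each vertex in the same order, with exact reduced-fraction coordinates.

image vertices: (27/25, 86/25), (31/25, -17/25), (103/25, 4/25), (28/25, -96/25)

T1 reflect across x = 0: (-3, -2) → (3, -2); (1, -1) → (-1, -1); (1, -4) → (-1, -4); (4, 0) → (-4, 0)
T2 rotate counter-clockwise with cos θ = -7/25, sin θ = 24/25: (3, -2) → (27/25, 86/25); (-1, -1) → (31/25, -17/25); (-1, -4) → (103/25, 4/25); (-4, 0) → (28/25, -96/25)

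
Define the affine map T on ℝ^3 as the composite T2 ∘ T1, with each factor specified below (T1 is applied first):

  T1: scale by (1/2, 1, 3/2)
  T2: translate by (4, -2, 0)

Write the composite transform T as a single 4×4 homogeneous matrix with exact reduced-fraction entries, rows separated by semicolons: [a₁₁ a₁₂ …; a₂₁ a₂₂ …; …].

T1 = [1/2 0 0 0; 0 1 0 0; 0 0 3/2 0; 0 0 0 1]
T2·T1 = [1/2 0 0 4; 0 1 0 -2; 0 0 3/2 0; 0 0 0 1]

T = [1/2 0 0 4; 0 1 0 -2; 0 0 3/2 0; 0 0 0 1]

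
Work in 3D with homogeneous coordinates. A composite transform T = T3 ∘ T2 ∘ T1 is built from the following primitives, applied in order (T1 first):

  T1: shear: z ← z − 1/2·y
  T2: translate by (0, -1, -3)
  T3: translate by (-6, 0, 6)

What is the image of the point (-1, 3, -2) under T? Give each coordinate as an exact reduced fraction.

T(p) = (-7, 2, -1/2)

T1 shear: z ← z − 1/2·y: (-1, 3, -2) → (-1, 3, -7/2)
T2 translate by (0, -1, -3): (-1, 3, -7/2) → (-1, 2, -13/2)
T3 translate by (-6, 0, 6): (-1, 2, -13/2) → (-7, 2, -1/2)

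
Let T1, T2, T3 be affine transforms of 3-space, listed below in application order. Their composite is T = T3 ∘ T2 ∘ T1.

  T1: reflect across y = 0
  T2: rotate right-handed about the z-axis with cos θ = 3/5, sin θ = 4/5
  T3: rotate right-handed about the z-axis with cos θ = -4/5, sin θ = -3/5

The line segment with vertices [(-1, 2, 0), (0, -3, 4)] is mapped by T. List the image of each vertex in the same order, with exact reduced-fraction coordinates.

image vertices: (-2, 1, 0), (3, 0, 4)

T1 reflect across y = 0: (-1, 2, 0) → (-1, -2, 0); (0, -3, 4) → (0, 3, 4)
T2 rotate right-handed about the z-axis with cos θ = 3/5, sin θ = 4/5: (-1, -2, 0) → (1, -2, 0); (0, 3, 4) → (-12/5, 9/5, 4)
T3 rotate right-handed about the z-axis with cos θ = -4/5, sin θ = -3/5: (1, -2, 0) → (-2, 1, 0); (-12/5, 9/5, 4) → (3, 0, 4)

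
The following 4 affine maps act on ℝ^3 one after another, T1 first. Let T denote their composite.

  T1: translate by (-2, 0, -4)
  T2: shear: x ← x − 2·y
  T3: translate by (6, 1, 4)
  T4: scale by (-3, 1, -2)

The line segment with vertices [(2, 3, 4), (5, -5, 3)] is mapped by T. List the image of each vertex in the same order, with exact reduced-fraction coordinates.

T1 translate by (-2, 0, -4): (2, 3, 4) → (0, 3, 0); (5, -5, 3) → (3, -5, -1)
T2 shear: x ← x − 2·y: (0, 3, 0) → (-6, 3, 0); (3, -5, -1) → (13, -5, -1)
T3 translate by (6, 1, 4): (-6, 3, 0) → (0, 4, 4); (13, -5, -1) → (19, -4, 3)
T4 scale by (-3, 1, -2): (0, 4, 4) → (0, 4, -8); (19, -4, 3) → (-57, -4, -6)

image vertices: (0, 4, -8), (-57, -4, -6)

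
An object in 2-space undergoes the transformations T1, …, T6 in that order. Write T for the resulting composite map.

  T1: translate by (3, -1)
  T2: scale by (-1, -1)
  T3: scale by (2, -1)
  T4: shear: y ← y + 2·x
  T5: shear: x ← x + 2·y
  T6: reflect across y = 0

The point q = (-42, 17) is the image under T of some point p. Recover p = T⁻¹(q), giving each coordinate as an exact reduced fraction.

p = (1, 0)

T1 = [1 0 3; 0 1 -1; 0 0 1]
T2·T1 = [-1 0 -3; 0 -1 1; 0 0 1]
T3·…·T1 = [-2 0 -6; 0 1 -1; 0 0 1]
T4·…·T1 = [-2 0 -6; -4 1 -13; 0 0 1]
T5·…·T1 = [-10 2 -32; -4 1 -13; 0 0 1]
T6·…·T1 = [-10 2 -32; 4 -1 13; 0 0 1]
det M = 2; M⁻¹ = [-1/2 -1 -3; -2 -5 1; 0 0 1]
M⁻¹ · (-42, 17)ᵀ = (1, 0)ᵀ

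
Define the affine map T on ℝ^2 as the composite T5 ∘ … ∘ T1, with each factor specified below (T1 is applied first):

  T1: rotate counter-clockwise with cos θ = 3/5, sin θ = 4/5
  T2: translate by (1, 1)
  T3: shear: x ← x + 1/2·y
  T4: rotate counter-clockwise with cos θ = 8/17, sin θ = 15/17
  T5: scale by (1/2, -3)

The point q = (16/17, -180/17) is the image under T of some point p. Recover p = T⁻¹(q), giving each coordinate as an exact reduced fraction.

T1 = [3/5 -4/5 0; 4/5 3/5 0; 0 0 1]
T2·T1 = [3/5 -4/5 1; 4/5 3/5 1; 0 0 1]
T3·…·T1 = [1 -1/2 3/2; 4/5 3/5 1; 0 0 1]
T4·…·T1 = [-4/17 -13/17 -3/17; 107/85 -27/170 61/34; 0 0 1]
T5·…·T1 = [-2/17 -13/34 -3/34; -321/85 81/170 -183/34; 0 0 1]
det M = -3/2; M⁻¹ = [-27/85 -13/51 -7/5; -214/85 4/51 1/5; 0 0 1]
M⁻¹ · (16/17, -180/17)ᵀ = (1, -3)ᵀ

p = (1, -3)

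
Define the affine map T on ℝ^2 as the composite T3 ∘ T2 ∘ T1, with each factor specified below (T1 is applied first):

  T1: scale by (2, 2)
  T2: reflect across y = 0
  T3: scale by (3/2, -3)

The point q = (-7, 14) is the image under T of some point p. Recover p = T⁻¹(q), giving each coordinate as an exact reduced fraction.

T1 = [2 0 0; 0 2 0; 0 0 1]
T2·T1 = [2 0 0; 0 -2 0; 0 0 1]
T3·…·T1 = [3 0 0; 0 6 0; 0 0 1]
det M = 18; M⁻¹ = [1/3 0 0; 0 1/6 0; 0 0 1]
M⁻¹ · (-7, 14)ᵀ = (-7/3, 7/3)ᵀ

p = (-7/3, 7/3)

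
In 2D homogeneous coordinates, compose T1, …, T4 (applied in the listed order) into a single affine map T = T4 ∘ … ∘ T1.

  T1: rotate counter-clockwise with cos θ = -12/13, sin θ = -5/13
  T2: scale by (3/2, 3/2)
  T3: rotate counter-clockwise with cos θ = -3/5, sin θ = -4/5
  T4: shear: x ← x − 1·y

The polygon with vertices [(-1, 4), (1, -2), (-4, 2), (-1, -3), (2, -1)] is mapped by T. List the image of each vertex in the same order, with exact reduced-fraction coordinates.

image vertices: (-807/130, 3/130), (333/130, 93/130), (9/13, -66/13), (426/65, -333/130), (-9/26, 33/13)

T1 rotate counter-clockwise with cos θ = -12/13, sin θ = -5/13: (-1, 4) → (32/13, -43/13); (1, -2) → (-22/13, 19/13); (-4, 2) → (58/13, -4/13); (-1, -3) → (-3/13, 41/13); (2, -1) → (-29/13, 2/13)
T2 scale by (3/2, 3/2): (32/13, -43/13) → (48/13, -129/26); (-22/13, 19/13) → (-33/13, 57/26); (58/13, -4/13) → (87/13, -6/13); (-3/13, 41/13) → (-9/26, 123/26); (-29/13, 2/13) → (-87/26, 3/13)
T3 rotate counter-clockwise with cos θ = -3/5, sin θ = -4/5: (48/13, -129/26) → (-402/65, 3/130); (-33/13, 57/26) → (213/65, 93/130); (87/13, -6/13) → (-57/13, -66/13); (-9/26, 123/26) → (519/130, -333/130); (-87/26, 3/13) → (57/26, 33/13)
T4 shear: x ← x − 1·y: (-402/65, 3/130) → (-807/130, 3/130); (213/65, 93/130) → (333/130, 93/130); (-57/13, -66/13) → (9/13, -66/13); (519/130, -333/130) → (426/65, -333/130); (57/26, 33/13) → (-9/26, 33/13)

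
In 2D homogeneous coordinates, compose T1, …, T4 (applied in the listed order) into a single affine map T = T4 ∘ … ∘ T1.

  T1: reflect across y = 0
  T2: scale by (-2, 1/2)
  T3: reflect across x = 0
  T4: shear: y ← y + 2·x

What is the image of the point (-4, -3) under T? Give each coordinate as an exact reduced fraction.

T(p) = (-8, -29/2)

T1 reflect across y = 0: (-4, -3) → (-4, 3)
T2 scale by (-2, 1/2): (-4, 3) → (8, 3/2)
T3 reflect across x = 0: (8, 3/2) → (-8, 3/2)
T4 shear: y ← y + 2·x: (-8, 3/2) → (-8, -29/2)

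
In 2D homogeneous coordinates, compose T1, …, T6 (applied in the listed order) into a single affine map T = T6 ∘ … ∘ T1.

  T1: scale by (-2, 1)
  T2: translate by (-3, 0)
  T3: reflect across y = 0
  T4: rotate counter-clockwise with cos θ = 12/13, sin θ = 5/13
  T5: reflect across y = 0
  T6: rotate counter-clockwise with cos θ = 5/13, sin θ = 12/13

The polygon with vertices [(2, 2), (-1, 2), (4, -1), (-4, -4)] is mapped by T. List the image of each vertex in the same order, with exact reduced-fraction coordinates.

T1 scale by (-2, 1): (2, 2) → (-4, 2); (-1, 2) → (2, 2); (4, -1) → (-8, -1); (-4, -4) → (8, -4)
T2 translate by (-3, 0): (-4, 2) → (-7, 2); (2, 2) → (-1, 2); (-8, -1) → (-11, -1); (8, -4) → (5, -4)
T3 reflect across y = 0: (-7, 2) → (-7, -2); (-1, 2) → (-1, -2); (-11, -1) → (-11, 1); (5, -4) → (5, 4)
T4 rotate counter-clockwise with cos θ = 12/13, sin θ = 5/13: (-7, -2) → (-74/13, -59/13); (-1, -2) → (-2/13, -29/13); (-11, 1) → (-137/13, -43/13); (5, 4) → (40/13, 73/13)
T5 reflect across y = 0: (-74/13, -59/13) → (-74/13, 59/13); (-2/13, -29/13) → (-2/13, 29/13); (-137/13, -43/13) → (-137/13, 43/13); (40/13, 73/13) → (40/13, -73/13)
T6 rotate counter-clockwise with cos θ = 5/13, sin θ = 12/13: (-74/13, 59/13) → (-1078/169, -593/169); (-2/13, 29/13) → (-358/169, 121/169); (-137/13, 43/13) → (-1201/169, -1429/169); (40/13, -73/13) → (1076/169, 115/169)

image vertices: (-1078/169, -593/169), (-358/169, 121/169), (-1201/169, -1429/169), (1076/169, 115/169)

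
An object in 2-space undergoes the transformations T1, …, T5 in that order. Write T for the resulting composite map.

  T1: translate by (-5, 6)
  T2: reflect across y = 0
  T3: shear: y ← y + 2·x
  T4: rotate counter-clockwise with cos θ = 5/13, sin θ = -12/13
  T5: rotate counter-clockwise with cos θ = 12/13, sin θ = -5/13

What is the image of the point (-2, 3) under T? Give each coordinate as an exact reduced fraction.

T(p) = (-23, 7)

T1 translate by (-5, 6): (-2, 3) → (-7, 9)
T2 reflect across y = 0: (-7, 9) → (-7, -9)
T3 shear: y ← y + 2·x: (-7, -9) → (-7, -23)
T4 rotate counter-clockwise with cos θ = 5/13, sin θ = -12/13: (-7, -23) → (-311/13, -31/13)
T5 rotate counter-clockwise with cos θ = 12/13, sin θ = -5/13: (-311/13, -31/13) → (-23, 7)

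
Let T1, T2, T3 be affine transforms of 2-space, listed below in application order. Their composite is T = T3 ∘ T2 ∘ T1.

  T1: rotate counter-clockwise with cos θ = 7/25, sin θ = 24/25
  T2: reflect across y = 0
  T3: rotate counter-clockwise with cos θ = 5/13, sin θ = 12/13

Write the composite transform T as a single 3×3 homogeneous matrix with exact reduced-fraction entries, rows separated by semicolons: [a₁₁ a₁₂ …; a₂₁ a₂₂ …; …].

T = [323/325 -36/325 0; -36/325 -323/325 0; 0 0 1]

T1 = [7/25 -24/25 0; 24/25 7/25 0; 0 0 1]
T2·T1 = [7/25 -24/25 0; -24/25 -7/25 0; 0 0 1]
T3·…·T1 = [323/325 -36/325 0; -36/325 -323/325 0; 0 0 1]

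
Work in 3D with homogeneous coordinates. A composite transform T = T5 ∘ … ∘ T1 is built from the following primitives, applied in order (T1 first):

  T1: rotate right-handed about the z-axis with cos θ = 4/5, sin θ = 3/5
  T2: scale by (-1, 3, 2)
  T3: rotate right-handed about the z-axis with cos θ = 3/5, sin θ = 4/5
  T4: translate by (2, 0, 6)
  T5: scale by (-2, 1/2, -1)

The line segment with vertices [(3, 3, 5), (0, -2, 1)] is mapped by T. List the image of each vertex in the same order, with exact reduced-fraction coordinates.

image vertices: (422/25, 177/50, -16), (-256/25, -48/25, -8)

T1 rotate right-handed about the z-axis with cos θ = 4/5, sin θ = 3/5: (3, 3, 5) → (3/5, 21/5, 5); (0, -2, 1) → (6/5, -8/5, 1)
T2 scale by (-1, 3, 2): (3/5, 21/5, 5) → (-3/5, 63/5, 10); (6/5, -8/5, 1) → (-6/5, -24/5, 2)
T3 rotate right-handed about the z-axis with cos θ = 3/5, sin θ = 4/5: (-3/5, 63/5, 10) → (-261/25, 177/25, 10); (-6/5, -24/5, 2) → (78/25, -96/25, 2)
T4 translate by (2, 0, 6): (-261/25, 177/25, 10) → (-211/25, 177/25, 16); (78/25, -96/25, 2) → (128/25, -96/25, 8)
T5 scale by (-2, 1/2, -1): (-211/25, 177/25, 16) → (422/25, 177/50, -16); (128/25, -96/25, 8) → (-256/25, -48/25, -8)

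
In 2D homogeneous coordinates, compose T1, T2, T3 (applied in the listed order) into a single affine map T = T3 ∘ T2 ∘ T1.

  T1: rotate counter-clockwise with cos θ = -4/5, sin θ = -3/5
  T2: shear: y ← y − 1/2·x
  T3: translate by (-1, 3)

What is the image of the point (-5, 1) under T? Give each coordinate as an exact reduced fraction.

T(p) = (18/5, 29/10)

T1 rotate counter-clockwise with cos θ = -4/5, sin θ = -3/5: (-5, 1) → (23/5, 11/5)
T2 shear: y ← y − 1/2·x: (23/5, 11/5) → (23/5, -1/10)
T3 translate by (-1, 3): (23/5, -1/10) → (18/5, 29/10)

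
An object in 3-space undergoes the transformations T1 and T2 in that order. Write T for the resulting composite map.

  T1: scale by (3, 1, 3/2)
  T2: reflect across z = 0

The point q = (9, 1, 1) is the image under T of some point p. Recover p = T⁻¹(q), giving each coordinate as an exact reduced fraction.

T1 = [3 0 0 0; 0 1 0 0; 0 0 3/2 0; 0 0 0 1]
T2·T1 = [3 0 0 0; 0 1 0 0; 0 0 -3/2 0; 0 0 0 1]
det M = -9/2; M⁻¹ = [1/3 0 0 0; 0 1 0 0; 0 0 -2/3 0; 0 0 0 1]
M⁻¹ · (9, 1, 1)ᵀ = (3, 1, -2/3)ᵀ

p = (3, 1, -2/3)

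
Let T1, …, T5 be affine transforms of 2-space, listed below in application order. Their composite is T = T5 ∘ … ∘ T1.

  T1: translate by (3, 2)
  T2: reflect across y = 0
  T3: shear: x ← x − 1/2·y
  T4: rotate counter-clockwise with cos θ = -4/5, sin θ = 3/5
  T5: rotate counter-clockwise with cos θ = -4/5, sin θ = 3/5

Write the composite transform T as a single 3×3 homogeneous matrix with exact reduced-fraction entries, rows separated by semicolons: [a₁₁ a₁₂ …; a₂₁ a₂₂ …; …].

T = [7/25 -41/50 -4/5; -24/25 -19/25 -22/5; 0 0 1]

T1 = [1 0 3; 0 1 2; 0 0 1]
T2·T1 = [1 0 3; 0 -1 -2; 0 0 1]
T3·…·T1 = [1 1/2 4; 0 -1 -2; 0 0 1]
T4·…·T1 = [-4/5 1/5 -2; 3/5 11/10 4; 0 0 1]
T5·…·T1 = [7/25 -41/50 -4/5; -24/25 -19/25 -22/5; 0 0 1]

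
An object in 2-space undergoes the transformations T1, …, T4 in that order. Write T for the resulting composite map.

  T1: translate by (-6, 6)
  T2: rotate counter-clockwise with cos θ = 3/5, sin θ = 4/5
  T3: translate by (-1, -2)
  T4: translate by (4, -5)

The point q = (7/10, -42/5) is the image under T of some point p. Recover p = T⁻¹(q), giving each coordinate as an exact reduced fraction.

T1 = [1 0 -6; 0 1 6; 0 0 1]
T2·T1 = [3/5 -4/5 -42/5; 4/5 3/5 -6/5; 0 0 1]
T3·…·T1 = [3/5 -4/5 -47/5; 4/5 3/5 -16/5; 0 0 1]
T4·…·T1 = [3/5 -4/5 -27/5; 4/5 3/5 -41/5; 0 0 1]
det M = 1; M⁻¹ = [3/5 4/5 49/5; -4/5 3/5 3/5; 0 0 1]
M⁻¹ · (7/10, -42/5)ᵀ = (7/2, -5)ᵀ

p = (7/2, -5)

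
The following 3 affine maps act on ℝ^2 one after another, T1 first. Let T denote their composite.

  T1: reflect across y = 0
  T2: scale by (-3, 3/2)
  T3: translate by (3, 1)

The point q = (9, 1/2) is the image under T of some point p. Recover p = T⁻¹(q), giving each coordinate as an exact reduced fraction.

T1 = [1 0 0; 0 -1 0; 0 0 1]
T2·T1 = [-3 0 0; 0 -3/2 0; 0 0 1]
T3·…·T1 = [-3 0 3; 0 -3/2 1; 0 0 1]
det M = 9/2; M⁻¹ = [-1/3 0 1; 0 -2/3 2/3; 0 0 1]
M⁻¹ · (9, 1/2)ᵀ = (-2, 1/3)ᵀ

p = (-2, 1/3)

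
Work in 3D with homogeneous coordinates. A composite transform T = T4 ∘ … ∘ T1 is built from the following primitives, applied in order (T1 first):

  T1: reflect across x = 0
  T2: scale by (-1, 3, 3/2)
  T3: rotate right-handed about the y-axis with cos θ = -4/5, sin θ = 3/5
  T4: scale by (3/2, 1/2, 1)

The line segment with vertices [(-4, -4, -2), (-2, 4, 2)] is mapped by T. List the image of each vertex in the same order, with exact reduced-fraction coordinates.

T1 reflect across x = 0: (-4, -4, -2) → (4, -4, -2); (-2, 4, 2) → (2, 4, 2)
T2 scale by (-1, 3, 3/2): (4, -4, -2) → (-4, -12, -3); (2, 4, 2) → (-2, 12, 3)
T3 rotate right-handed about the y-axis with cos θ = -4/5, sin θ = 3/5: (-4, -12, -3) → (7/5, -12, 24/5); (-2, 12, 3) → (17/5, 12, -6/5)
T4 scale by (3/2, 1/2, 1): (7/5, -12, 24/5) → (21/10, -6, 24/5); (17/5, 12, -6/5) → (51/10, 6, -6/5)

image vertices: (21/10, -6, 24/5), (51/10, 6, -6/5)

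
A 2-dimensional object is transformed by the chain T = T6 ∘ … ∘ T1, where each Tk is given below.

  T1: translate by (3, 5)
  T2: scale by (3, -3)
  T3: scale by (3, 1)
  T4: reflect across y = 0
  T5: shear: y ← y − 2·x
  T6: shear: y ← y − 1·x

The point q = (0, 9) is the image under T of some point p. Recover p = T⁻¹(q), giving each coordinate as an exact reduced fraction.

p = (-3, -2)

T1 = [1 0 3; 0 1 5; 0 0 1]
T2·T1 = [3 0 9; 0 -3 -15; 0 0 1]
T3·…·T1 = [9 0 27; 0 -3 -15; 0 0 1]
T4·…·T1 = [9 0 27; 0 3 15; 0 0 1]
T5·…·T1 = [9 0 27; -18 3 -39; 0 0 1]
T6·…·T1 = [9 0 27; -27 3 -66; 0 0 1]
det M = 27; M⁻¹ = [1/9 0 -3; 1 1/3 -5; 0 0 1]
M⁻¹ · (0, 9)ᵀ = (-3, -2)ᵀ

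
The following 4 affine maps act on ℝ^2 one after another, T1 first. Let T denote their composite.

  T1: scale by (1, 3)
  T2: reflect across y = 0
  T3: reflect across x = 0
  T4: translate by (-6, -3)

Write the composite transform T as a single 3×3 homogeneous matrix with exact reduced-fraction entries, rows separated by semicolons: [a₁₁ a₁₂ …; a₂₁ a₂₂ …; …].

T1 = [1 0 0; 0 3 0; 0 0 1]
T2·T1 = [1 0 0; 0 -3 0; 0 0 1]
T3·…·T1 = [-1 0 0; 0 -3 0; 0 0 1]
T4·…·T1 = [-1 0 -6; 0 -3 -3; 0 0 1]

T = [-1 0 -6; 0 -3 -3; 0 0 1]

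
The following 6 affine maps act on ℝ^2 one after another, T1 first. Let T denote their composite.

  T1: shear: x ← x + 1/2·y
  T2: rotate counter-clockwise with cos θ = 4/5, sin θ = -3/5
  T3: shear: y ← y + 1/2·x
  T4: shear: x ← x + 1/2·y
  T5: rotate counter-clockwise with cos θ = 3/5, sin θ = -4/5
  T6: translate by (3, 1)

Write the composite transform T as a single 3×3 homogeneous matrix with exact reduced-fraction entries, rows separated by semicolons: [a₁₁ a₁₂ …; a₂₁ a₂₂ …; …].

T = [13/50 17/10 3; -17/25 -3/5 1; 0 0 1]

T1 = [1 1/2 0; 0 1 0; 0 0 1]
T2·T1 = [4/5 1 0; -3/5 1/2 0; 0 0 1]
T3·…·T1 = [4/5 1 0; -1/5 1 0; 0 0 1]
T4·…·T1 = [7/10 3/2 0; -1/5 1 0; 0 0 1]
T5·…·T1 = [13/50 17/10 0; -17/25 -3/5 0; 0 0 1]
T6·…·T1 = [13/50 17/10 3; -17/25 -3/5 1; 0 0 1]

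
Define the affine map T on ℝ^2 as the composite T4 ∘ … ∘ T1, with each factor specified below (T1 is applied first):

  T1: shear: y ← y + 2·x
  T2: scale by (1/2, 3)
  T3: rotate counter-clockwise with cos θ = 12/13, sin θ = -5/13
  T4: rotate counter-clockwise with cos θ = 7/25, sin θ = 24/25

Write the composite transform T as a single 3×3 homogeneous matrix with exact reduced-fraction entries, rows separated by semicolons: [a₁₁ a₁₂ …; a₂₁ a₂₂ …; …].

T1 = [1 0 0; 2 1 0; 0 0 1]
T2·T1 = [1/2 0 0; 6 3 0; 0 0 1]
T3·…·T1 = [36/13 15/13 0; 139/26 36/13 0; 0 0 1]
T4·…·T1 = [-1416/325 -759/325 0; 2701/650 612/325 0; 0 0 1]

T = [-1416/325 -759/325 0; 2701/650 612/325 0; 0 0 1]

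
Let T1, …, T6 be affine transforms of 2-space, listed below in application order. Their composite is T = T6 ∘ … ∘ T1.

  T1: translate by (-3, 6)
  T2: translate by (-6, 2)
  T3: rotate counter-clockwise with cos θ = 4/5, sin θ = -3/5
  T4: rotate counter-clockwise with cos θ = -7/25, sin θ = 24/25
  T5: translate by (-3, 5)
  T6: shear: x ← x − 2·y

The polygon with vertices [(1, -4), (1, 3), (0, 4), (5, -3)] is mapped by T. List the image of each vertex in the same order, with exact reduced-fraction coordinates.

image vertices: (-37/5, -27/25), (-472/25, 173/125), (-19, 4/5), (-378/25, 377/125)

T1 translate by (-3, 6): (1, -4) → (-2, 2); (1, 3) → (-2, 9); (0, 4) → (-3, 10); (5, -3) → (2, 3)
T2 translate by (-6, 2): (-2, 2) → (-8, 4); (-2, 9) → (-8, 11); (-3, 10) → (-9, 12); (2, 3) → (-4, 5)
T3 rotate counter-clockwise with cos θ = 4/5, sin θ = -3/5: (-8, 4) → (-4, 8); (-8, 11) → (1/5, 68/5); (-9, 12) → (0, 15); (-4, 5) → (-1/5, 32/5)
T4 rotate counter-clockwise with cos θ = -7/25, sin θ = 24/25: (-4, 8) → (-164/25, -152/25); (1/5, 68/5) → (-1639/125, -452/125); (0, 15) → (-72/5, -21/5); (-1/5, 32/5) → (-761/125, -248/125)
T5 translate by (-3, 5): (-164/25, -152/25) → (-239/25, -27/25); (-1639/125, -452/125) → (-2014/125, 173/125); (-72/5, -21/5) → (-87/5, 4/5); (-761/125, -248/125) → (-1136/125, 377/125)
T6 shear: x ← x − 2·y: (-239/25, -27/25) → (-37/5, -27/25); (-2014/125, 173/125) → (-472/25, 173/125); (-87/5, 4/5) → (-19, 4/5); (-1136/125, 377/125) → (-378/25, 377/125)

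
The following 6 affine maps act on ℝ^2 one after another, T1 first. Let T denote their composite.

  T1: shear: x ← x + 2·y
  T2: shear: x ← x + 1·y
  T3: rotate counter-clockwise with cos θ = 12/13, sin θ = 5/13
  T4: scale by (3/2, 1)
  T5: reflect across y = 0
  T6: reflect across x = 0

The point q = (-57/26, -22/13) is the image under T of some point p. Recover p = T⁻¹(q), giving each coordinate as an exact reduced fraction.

T1 = [1 2 0; 0 1 0; 0 0 1]
T2·T1 = [1 3 0; 0 1 0; 0 0 1]
T3·…·T1 = [12/13 31/13 0; 5/13 27/13 0; 0 0 1]
T4·…·T1 = [18/13 93/26 0; 5/13 27/13 0; 0 0 1]
T5·…·T1 = [18/13 93/26 0; -5/13 -27/13 0; 0 0 1]
T6·…·T1 = [-18/13 -93/26 0; -5/13 -27/13 0; 0 0 1]
det M = 3/2; M⁻¹ = [-18/13 31/13 0; 10/39 -12/13 0; 0 0 1]
M⁻¹ · (-57/26, -22/13)ᵀ = (-1, 1)ᵀ

p = (-1, 1)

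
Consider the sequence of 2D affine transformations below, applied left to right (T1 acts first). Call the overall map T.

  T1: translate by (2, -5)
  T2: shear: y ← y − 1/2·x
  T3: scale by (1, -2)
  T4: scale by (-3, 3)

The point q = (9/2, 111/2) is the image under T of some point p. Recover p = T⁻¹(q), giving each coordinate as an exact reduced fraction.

p = (-7/2, -5)

T1 = [1 0 2; 0 1 -5; 0 0 1]
T2·T1 = [1 0 2; -1/2 1 -6; 0 0 1]
T3·…·T1 = [1 0 2; 1 -2 12; 0 0 1]
T4·…·T1 = [-3 0 -6; 3 -6 36; 0 0 1]
det M = 18; M⁻¹ = [-1/3 0 -2; -1/6 -1/6 5; 0 0 1]
M⁻¹ · (9/2, 111/2)ᵀ = (-7/2, -5)ᵀ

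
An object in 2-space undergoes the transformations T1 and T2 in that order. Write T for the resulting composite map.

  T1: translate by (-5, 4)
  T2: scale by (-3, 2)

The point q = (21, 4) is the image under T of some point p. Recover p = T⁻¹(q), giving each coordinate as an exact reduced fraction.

p = (-2, -2)

T1 = [1 0 -5; 0 1 4; 0 0 1]
T2·T1 = [-3 0 15; 0 2 8; 0 0 1]
det M = -6; M⁻¹ = [-1/3 0 5; 0 1/2 -4; 0 0 1]
M⁻¹ · (21, 4)ᵀ = (-2, -2)ᵀ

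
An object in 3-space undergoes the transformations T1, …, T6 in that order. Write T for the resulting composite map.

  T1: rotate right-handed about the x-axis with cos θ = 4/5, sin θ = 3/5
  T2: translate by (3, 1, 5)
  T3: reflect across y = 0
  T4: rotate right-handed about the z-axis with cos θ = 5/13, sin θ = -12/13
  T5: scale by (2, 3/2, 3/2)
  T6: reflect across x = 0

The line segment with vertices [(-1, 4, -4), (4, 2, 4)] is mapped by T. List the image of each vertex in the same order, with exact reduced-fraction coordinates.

T1 rotate right-handed about the x-axis with cos θ = 4/5, sin θ = 3/5: (-1, 4, -4) → (-1, 28/5, -4/5); (4, 2, 4) → (4, -4/5, 22/5)
T2 translate by (3, 1, 5): (-1, 28/5, -4/5) → (2, 33/5, 21/5); (4, -4/5, 22/5) → (7, 1/5, 47/5)
T3 reflect across y = 0: (2, 33/5, 21/5) → (2, -33/5, 21/5); (7, 1/5, 47/5) → (7, -1/5, 47/5)
T4 rotate right-handed about the z-axis with cos θ = 5/13, sin θ = -12/13: (2, -33/5, 21/5) → (-346/65, -57/13, 21/5); (7, -1/5, 47/5) → (163/65, -85/13, 47/5)
T5 scale by (2, 3/2, 3/2): (-346/65, -57/13, 21/5) → (-692/65, -171/26, 63/10); (163/65, -85/13, 47/5) → (326/65, -255/26, 141/10)
T6 reflect across x = 0: (-692/65, -171/26, 63/10) → (692/65, -171/26, 63/10); (326/65, -255/26, 141/10) → (-326/65, -255/26, 141/10)

image vertices: (692/65, -171/26, 63/10), (-326/65, -255/26, 141/10)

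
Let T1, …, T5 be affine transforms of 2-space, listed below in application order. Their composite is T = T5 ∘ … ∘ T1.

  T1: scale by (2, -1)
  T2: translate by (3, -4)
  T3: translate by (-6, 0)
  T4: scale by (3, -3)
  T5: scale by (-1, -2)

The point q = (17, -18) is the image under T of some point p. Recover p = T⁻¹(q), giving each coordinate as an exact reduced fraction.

p = (-4/3, -1)

T1 = [2 0 0; 0 -1 0; 0 0 1]
T2·T1 = [2 0 3; 0 -1 -4; 0 0 1]
T3·…·T1 = [2 0 -3; 0 -1 -4; 0 0 1]
T4·…·T1 = [6 0 -9; 0 3 12; 0 0 1]
T5·…·T1 = [-6 0 9; 0 -6 -24; 0 0 1]
det M = 36; M⁻¹ = [-1/6 0 3/2; 0 -1/6 -4; 0 0 1]
M⁻¹ · (17, -18)ᵀ = (-4/3, -1)ᵀ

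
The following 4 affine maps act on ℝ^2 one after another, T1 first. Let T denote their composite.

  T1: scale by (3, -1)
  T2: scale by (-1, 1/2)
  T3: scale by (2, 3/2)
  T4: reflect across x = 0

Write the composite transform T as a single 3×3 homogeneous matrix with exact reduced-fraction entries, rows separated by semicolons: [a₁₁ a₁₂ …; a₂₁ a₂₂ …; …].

T1 = [3 0 0; 0 -1 0; 0 0 1]
T2·T1 = [-3 0 0; 0 -1/2 0; 0 0 1]
T3·…·T1 = [-6 0 0; 0 -3/4 0; 0 0 1]
T4·…·T1 = [6 0 0; 0 -3/4 0; 0 0 1]

T = [6 0 0; 0 -3/4 0; 0 0 1]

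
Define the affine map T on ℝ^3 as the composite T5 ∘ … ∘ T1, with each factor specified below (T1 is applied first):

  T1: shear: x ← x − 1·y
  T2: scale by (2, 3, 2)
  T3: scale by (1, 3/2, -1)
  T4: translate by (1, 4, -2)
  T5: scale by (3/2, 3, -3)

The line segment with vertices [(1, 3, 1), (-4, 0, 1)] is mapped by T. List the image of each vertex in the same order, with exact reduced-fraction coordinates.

T1 shear: x ← x − 1·y: (1, 3, 1) → (-2, 3, 1); (-4, 0, 1) → (-4, 0, 1)
T2 scale by (2, 3, 2): (-2, 3, 1) → (-4, 9, 2); (-4, 0, 1) → (-8, 0, 2)
T3 scale by (1, 3/2, -1): (-4, 9, 2) → (-4, 27/2, -2); (-8, 0, 2) → (-8, 0, -2)
T4 translate by (1, 4, -2): (-4, 27/2, -2) → (-3, 35/2, -4); (-8, 0, -2) → (-7, 4, -4)
T5 scale by (3/2, 3, -3): (-3, 35/2, -4) → (-9/2, 105/2, 12); (-7, 4, -4) → (-21/2, 12, 12)

image vertices: (-9/2, 105/2, 12), (-21/2, 12, 12)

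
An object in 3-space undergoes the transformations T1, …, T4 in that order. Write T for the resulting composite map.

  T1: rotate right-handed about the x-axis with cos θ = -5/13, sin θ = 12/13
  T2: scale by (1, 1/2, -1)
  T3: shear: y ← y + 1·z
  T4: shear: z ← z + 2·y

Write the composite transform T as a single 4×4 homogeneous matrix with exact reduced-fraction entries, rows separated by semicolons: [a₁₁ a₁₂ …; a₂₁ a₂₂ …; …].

T1 = [1 0 0 0; 0 -5/13 -12/13 0; 0 12/13 -5/13 0; 0 0 0 1]
T2·T1 = [1 0 0 0; 0 -5/26 -6/13 0; 0 -12/13 5/13 0; 0 0 0 1]
T3·…·T1 = [1 0 0 0; 0 -29/26 -1/13 0; 0 -12/13 5/13 0; 0 0 0 1]
T4·…·T1 = [1 0 0 0; 0 -29/26 -1/13 0; 0 -41/13 3/13 0; 0 0 0 1]

T = [1 0 0 0; 0 -29/26 -1/13 0; 0 -41/13 3/13 0; 0 0 0 1]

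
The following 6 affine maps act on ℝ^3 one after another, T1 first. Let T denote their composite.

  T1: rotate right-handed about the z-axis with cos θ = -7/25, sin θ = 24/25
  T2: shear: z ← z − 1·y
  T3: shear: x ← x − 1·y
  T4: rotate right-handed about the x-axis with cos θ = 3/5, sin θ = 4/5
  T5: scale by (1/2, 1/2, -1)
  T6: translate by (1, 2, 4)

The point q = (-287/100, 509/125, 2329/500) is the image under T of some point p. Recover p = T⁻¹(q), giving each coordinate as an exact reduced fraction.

p = (7/2, 5, -7/4)

T1 = [-7/25 -24/25 0 0; 24/25 -7/25 0 0; 0 0 1 0; 0 0 0 1]
T2·T1 = [-7/25 -24/25 0 0; 24/25 -7/25 0 0; -24/25 7/25 1 0; 0 0 0 1]
T3·…·T1 = [-31/25 -17/25 0 0; 24/25 -7/25 0 0; -24/25 7/25 1 0; 0 0 0 1]
T4·…·T1 = [-31/25 -17/25 0 0; 168/125 -49/125 -4/5 0; 24/125 -7/125 3/5 0; 0 0 0 1]
T5·…·T1 = [-31/50 -17/50 0 0; 84/125 -49/250 -2/5 0; -24/125 7/125 -3/5 0; 0 0 0 1]
T6·…·T1 = [-31/50 -17/50 0 1; 84/125 -49/250 -2/5 2; -24/125 7/125 -3/5 4; 0 0 0 1]
det M = -1/4; M⁻¹ = [-14/25 102/125 -68/125 138/125; -48/25 -186/125 124/125 116/125; 0 -2/5 -7/5 32/5; 0 0 0 1]
M⁻¹ · (-287/100, 509/125, 2329/500)ᵀ = (7/2, 5, -7/4)ᵀ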